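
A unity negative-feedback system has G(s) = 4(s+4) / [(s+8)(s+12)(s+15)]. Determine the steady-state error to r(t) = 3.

270/91

System type = 0 (no poles at s=0).
K_p = lim_{s→0} G(s) = 4·4 / (8·12·15) = 1/90.
e_ss = 3/(1 + K_p) = 3/(91/90) = 270/91.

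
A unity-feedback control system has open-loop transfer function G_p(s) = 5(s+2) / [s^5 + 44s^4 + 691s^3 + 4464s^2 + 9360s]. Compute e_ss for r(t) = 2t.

The denominator has no term below 9360s — 1 pole at s=0, type 1.
K_v = lim_{s→0} s·G_p(s) = 5·2 / 9360 = 1/936.
e_ss = 2/K_v = 2/(1/936) = 1872.

1872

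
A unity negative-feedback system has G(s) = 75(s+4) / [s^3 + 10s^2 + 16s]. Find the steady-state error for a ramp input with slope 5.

Factoring s from the denominator leaves a polynomial with constant term 16, so the system is type 1.
K_v = lim_{s→0} s·G(s) = 75·4 / 16 = 18.75.
e_ss = 5/K_v = 5/18.75 = 4/15.

4/15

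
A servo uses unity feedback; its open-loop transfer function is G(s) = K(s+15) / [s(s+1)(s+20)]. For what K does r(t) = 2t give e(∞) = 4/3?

2

The open loop has one pole at the origin → type 1 system.
K_v = lim_{s→0} s·G(s) = K·15 / (1·20) = 0.75·K.
e_ss = 2/K_v = 4/3 ⇒ K_v = 1.5 ⇒ K = 1.5/0.75 = 2.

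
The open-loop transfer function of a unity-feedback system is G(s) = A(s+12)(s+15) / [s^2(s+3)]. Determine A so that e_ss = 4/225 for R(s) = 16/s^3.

Two free integrators in G(s): this is a type 2 system.
K_a = lim_{s→0} s^2·G(s) = A·12·15 / (3) = 60·A.
e_ss = 16/K_a = 4/225 ⇒ K_a = 900 ⇒ A = 900/60 = 15.

15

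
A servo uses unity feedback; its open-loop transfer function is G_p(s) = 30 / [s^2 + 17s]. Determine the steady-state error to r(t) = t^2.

The denominator has no term below 17s — 1 pole at s=0, type 1.
K_a = lim_{s→0} s^2·G_p(s) = 0; the steady-state error to this parabolic input grows without bound.

infinity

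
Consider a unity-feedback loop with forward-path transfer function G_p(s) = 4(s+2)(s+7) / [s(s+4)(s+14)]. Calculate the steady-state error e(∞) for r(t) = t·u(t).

System type = 1 (one pole at s=0).
K_v = lim_{s→0} s·G_p(s) = 4·2·7 / (4·14) = 1.
e_ss = 1/K_v = 1/1 = 1.

1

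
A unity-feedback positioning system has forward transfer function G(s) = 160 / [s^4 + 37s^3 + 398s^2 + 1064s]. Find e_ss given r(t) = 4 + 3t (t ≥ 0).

19.95

Factoring s from the denominator leaves a polynomial with constant term 1064, so the system is type 1. Treating each term separately:
  • 4: tracked with zero error.
  • 3t: e_ss = 3/K_v with K_v=20/133 → 19.95.
Total e_ss = 19.95.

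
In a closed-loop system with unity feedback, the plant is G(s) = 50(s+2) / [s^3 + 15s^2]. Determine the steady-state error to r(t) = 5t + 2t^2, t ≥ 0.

Factoring s^2 from the denominator leaves a polynomial with constant term 15, so the system is type 2. Taking each input component in turn:
  • 5t: tracked with zero error.
  • 2t^2: e_ss = 4/K_a with K_a=20/3 → 0.6.
Total e_ss = 0.6.

0.6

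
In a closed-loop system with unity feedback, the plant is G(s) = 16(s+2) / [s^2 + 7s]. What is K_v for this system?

The denominator has no term below 7s — 1 pole at s=0, type 1.
K_v = lim_{s→0} s·G(s) = 16·2 / 7 = 32/7.

32/7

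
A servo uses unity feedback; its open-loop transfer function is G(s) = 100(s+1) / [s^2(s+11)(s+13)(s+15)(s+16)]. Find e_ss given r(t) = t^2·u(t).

G(s) has two factors of s in the denominator, so the system is type 2.
K_a = lim_{s→0} s^2·G(s) = 100·1 / (11·13·15·16) = 5/1716.
r(t) = t^2 gives R(s) = 2/s^3.
e_ss = 2/K_a = 2/(5/1716) = 686.4.

686.4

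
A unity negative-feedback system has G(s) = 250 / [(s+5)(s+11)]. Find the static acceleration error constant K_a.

System type = 0 (no poles at s=0).
K_a = lim_{s→0} s^2·G(s) = 0 (the extra factor of s kills the finite limit).

0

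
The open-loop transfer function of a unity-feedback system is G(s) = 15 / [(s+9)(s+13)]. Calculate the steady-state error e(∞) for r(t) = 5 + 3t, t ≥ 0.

infinity

No free integrators in G(s): this is a type 0 system. Treating each term separately:
  • 5: e_ss = 5/(1+K_p) with K_p=5/39 → 195/44.
  • 3t: a type-0 system cannot track it, e_ss → ∞.
The unbounded component dominates.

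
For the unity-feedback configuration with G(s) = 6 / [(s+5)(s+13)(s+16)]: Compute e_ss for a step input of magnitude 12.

6240/523

The open loop has no poles at the origin → type 0 system.
K_p = lim_{s→0} G(s) = 6 / (5·13·16) = 3/520.
e_ss = 12/(1 + K_p) = 12/(523/520) = 6240/523.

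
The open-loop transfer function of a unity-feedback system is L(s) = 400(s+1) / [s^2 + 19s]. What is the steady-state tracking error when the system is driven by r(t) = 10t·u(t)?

0.475

Factoring s from the denominator leaves a polynomial with constant term 19, so the system is type 1.
K_v = lim_{s→0} s·L(s) = 400·1 / 19 = 400/19.
e_ss = 10/K_v = 10/(400/19) = 0.475.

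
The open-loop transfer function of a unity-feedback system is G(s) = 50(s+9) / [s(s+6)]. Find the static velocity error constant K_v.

75

The open loop has one pole at the origin → type 1 system.
K_v = lim_{s→0} s·G(s) = 50·9 / (6) = 75.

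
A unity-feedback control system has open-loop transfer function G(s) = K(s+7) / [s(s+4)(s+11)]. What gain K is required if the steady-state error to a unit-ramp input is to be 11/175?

100

The open loop has one pole at the origin → type 1 system.
K_v = lim_{s→0} s·G(s) = K·7 / (4·11) = (7/44)·K.
e_ss = 1/K_v = 11/175 ⇒ K_v = 175/11 ⇒ K = (175/11)/(7/44) = 100.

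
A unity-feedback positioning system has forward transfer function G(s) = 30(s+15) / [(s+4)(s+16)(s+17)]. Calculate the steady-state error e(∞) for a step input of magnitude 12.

6528/769

The open loop has no poles at the origin → type 0 system.
K_p = lim_{s→0} G(s) = 30·15 / (4·16·17) = 225/544.
e_ss = 12/(1 + K_p) = 12/(769/544) = 6528/769.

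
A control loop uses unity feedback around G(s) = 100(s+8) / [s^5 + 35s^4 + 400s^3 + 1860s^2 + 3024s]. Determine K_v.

The denominator has no term below 3024s — 1 pole at s=0, type 1.
K_v = lim_{s→0} s·G(s) = 100·8 / 3024 = 50/189.

50/189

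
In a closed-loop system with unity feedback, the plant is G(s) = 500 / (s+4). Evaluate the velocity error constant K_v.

System type = 0 (no poles at s=0).
K_v = lim_{s→0} s·G(s) = 0 (the extra factor of s kills the finite limit).

0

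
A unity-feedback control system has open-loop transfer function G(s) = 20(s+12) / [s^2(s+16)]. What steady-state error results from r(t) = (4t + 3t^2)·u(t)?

0.4

Two free integrators in G(s): this is a type 2 system. Taking each input component in turn:
  • 4t: tracked with zero error.
  • 3t^2: e_ss = 6/K_a with K_a=15 → 0.4.
Total e_ss = 0.4.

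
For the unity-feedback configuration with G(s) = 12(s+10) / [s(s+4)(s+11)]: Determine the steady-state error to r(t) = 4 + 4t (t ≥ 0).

System type = 1 (one pole at s=0). Treating each term separately:
  • 4: tracked with zero error.
  • 4t: e_ss = 4/K_v with K_v=30/11 → 22/15.
Total e_ss = 22/15.

22/15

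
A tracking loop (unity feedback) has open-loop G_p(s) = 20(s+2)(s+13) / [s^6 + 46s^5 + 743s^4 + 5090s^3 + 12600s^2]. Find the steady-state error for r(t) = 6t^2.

3780/13

Lowest-order denominator term is 12600s^2, so the open loop has 2 poles at the origin → type 2 system.
K_a = lim_{s→0} s^2·G_p(s) = 20·2·13 / 12600 = 13/315.
r(t) = 6t^2 gives R(s) = 12/s^3.
e_ss = 12/K_a = 12/(13/315) = 3780/13.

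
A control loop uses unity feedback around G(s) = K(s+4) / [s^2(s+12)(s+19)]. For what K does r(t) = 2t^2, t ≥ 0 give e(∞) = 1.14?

200

Two free integrators in G(s): this is a type 2 system.
K_a = lim_{s→0} s^2·G(s) = K·4 / (12·19) = (1/57)·K.
e_ss = 4/K_a = 1.14 ⇒ K_a = 200/57 ⇒ K = (200/57)/(1/57) = 200.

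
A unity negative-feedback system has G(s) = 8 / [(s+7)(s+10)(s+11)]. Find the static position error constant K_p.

No free integrators in G(s): this is a type 0 system.
K_p = lim_{s→0} G(s) = 8 / (7·10·11) = 4/385.

4/385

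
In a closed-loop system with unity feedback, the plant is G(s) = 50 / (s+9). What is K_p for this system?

50/9

The open loop has no poles at the origin → type 0 system.
K_p = lim_{s→0} G(s) = 50 / (9) = 50/9.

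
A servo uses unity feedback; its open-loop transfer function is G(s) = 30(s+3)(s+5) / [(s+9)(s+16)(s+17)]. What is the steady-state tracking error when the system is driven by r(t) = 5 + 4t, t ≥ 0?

infinity

No free integrators in G(s): this is a type 0 system. Taking each input component in turn:
  • 5: e_ss = 5/(1+K_p) with K_p=25/136 → 680/161.
  • 4t: a type-0 system cannot track it, e_ss → ∞.
The unbounded component dominates.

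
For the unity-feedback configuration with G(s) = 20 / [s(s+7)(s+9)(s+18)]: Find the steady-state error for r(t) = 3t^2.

infinity

One free integrator in G(s): this is a type 1 system.
For a type-1 system K_a = 0, so e_ss to a parabolic input is unbounded.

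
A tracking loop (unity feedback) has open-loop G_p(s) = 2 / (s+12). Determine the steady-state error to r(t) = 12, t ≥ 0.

72/7

System type = 0 (no poles at s=0).
K_p = lim_{s→0} G_p(s) = 2 / (12) = 1/6.
e_ss = 12/(1 + K_p) = 12/(7/6) = 72/7.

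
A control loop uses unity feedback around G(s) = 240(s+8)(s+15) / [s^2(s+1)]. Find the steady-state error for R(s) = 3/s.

Two free integrators in G(s): this is a type 2 system.
A type-2 system has K_p = ∞, so it tracks a step input with zero steady-state error.

0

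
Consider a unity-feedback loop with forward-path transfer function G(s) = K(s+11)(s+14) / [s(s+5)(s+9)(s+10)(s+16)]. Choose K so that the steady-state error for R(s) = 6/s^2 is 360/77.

60

The open loop has one pole at the origin → type 1 system.
K_v = lim_{s→0} s·G(s) = K·11·14 / (5·9·10·16) = (77/3600)·K.
e_ss = 6/K_v = 360/77 ⇒ K_v = 77/60 ⇒ K = (77/60)/(77/3600) = 60.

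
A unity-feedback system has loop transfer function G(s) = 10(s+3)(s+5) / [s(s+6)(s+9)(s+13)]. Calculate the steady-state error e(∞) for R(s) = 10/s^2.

46.8

The open loop has one pole at the origin → type 1 system.
K_v = lim_{s→0} s·G(s) = 10·3·5 / (6·9·13) = 25/117.
e_ss = 10/K_v = 10/(25/117) = 46.8.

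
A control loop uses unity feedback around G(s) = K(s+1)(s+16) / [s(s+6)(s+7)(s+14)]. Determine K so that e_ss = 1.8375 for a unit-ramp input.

20

G(s) has one factor of s in the denominator, so the system is type 1.
K_v = lim_{s→0} s·G(s) = K·1·16 / (6·7·14) = (4/147)·K.
e_ss = 1/K_v = 1.8375 ⇒ K_v = 80/147 ⇒ K = (80/147)/(4/147) = 20.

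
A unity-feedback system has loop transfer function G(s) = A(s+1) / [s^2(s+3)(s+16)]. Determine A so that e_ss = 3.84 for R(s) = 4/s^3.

50

G(s) has two factors of s in the denominator, so the system is type 2.
K_a = lim_{s→0} s^2·G(s) = A·1 / (3·16) = (1/48)·A.
e_ss = 4/K_a = 3.84 ⇒ K_a = 25/24 ⇒ A = (25/24)/(1/48) = 50.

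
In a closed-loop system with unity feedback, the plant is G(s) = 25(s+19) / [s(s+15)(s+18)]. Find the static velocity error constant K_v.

95/54

One free integrator in G(s): this is a type 1 system.
K_v = lim_{s→0} s·G(s) = 25·19 / (15·18) = 95/54.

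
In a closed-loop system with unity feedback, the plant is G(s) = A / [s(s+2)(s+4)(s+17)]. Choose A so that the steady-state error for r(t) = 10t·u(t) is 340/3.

12

G(s) has one factor of s in the denominator, so the system is type 1.
K_v = lim_{s→0} s·G(s) = A / (2·4·17) = (1/136)·A.
e_ss = 10/K_v = 340/3 ⇒ K_v = 3/34 ⇒ A = (3/34)/(1/136) = 12.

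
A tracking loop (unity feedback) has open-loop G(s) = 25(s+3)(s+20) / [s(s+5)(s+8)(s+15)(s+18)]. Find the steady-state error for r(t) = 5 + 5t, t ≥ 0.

G(s) has one factor of s in the denominator, so the system is type 1. Treating each term separately:
  • 5: tracked with zero error.
  • 5t: e_ss = 5/K_v with K_v=5/36 → 36.
Total e_ss = 36.

36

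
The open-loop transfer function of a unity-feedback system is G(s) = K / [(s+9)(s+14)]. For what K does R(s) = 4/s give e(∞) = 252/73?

20

No free integrators in G(s): this is a type 0 system.
K_p = lim_{s→0} G(s) = K / (9·14) = (1/126)·K.
e_ss = 4/(1 + K_p) = 252/73 ⇒ 1 + (1/126)·K = 73/63 ⇒ K = 20.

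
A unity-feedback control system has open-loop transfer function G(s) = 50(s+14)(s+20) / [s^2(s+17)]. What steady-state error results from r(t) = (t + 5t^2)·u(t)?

17/1400

System type = 2 (two poles at s=0). Treating each term separately:
  • t: tracked with zero error.
  • 5t^2: e_ss = 10/K_a with K_a=14000/17 → 17/1400.
Total e_ss = 17/1400.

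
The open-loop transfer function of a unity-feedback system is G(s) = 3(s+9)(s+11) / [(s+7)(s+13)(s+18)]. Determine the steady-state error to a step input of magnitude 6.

1092/215

G(s) has no factors of s in the denominator, so the system is type 0.
K_p = lim_{s→0} G(s) = 3·9·11 / (7·13·18) = 33/182.
e_ss = 6/(1 + K_p) = 6/(215/182) = 1092/215.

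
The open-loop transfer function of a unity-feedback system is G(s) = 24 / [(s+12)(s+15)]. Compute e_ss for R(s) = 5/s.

75/17

G(s) has no factors of s in the denominator, so the system is type 0.
K_p = lim_{s→0} G(s) = 24 / (12·15) = 2/15.
e_ss = 5/(1 + K_p) = 5/(17/15) = 75/17.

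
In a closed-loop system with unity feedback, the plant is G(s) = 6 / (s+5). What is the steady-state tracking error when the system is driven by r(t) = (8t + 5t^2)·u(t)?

infinity

System type = 0 (no poles at s=0). Treating each term separately:
  • 8t: a type-0 system cannot track it, e_ss → ∞.
  • 5t^2: a type-0 system cannot track it, e_ss → ∞.
The unbounded component dominates.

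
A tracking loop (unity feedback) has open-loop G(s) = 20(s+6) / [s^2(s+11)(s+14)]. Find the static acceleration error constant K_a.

The open loop has two poles at the origin → type 2 system.
K_a = lim_{s→0} s^2·G(s) = 20·6 / (11·14) = 60/77.

60/77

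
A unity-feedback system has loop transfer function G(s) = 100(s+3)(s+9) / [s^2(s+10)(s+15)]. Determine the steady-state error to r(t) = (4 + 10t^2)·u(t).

G(s) has two factors of s in the denominator, so the system is type 2. Taking each input component in turn:
  • 4: tracked with zero error.
  • 10t^2: e_ss = 20/K_a with K_a=18 → 10/9.
Total e_ss = 10/9.

10/9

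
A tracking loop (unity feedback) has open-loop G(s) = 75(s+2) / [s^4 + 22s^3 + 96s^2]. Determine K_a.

Lowest-order denominator term is 96s^2, so the open loop has 2 poles at the origin → type 2 system.
K_a = lim_{s→0} s^2·G(s) = 75·2 / 96 = 1.5625.

1.5625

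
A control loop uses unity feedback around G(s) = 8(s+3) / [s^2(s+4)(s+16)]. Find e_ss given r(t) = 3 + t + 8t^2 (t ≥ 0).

128/3

G(s) has two factors of s in the denominator, so the system is type 2. By superposition:
  • 3: tracked with zero error.
  • t: tracked with zero error.
  • 8t^2: e_ss = 16/K_a with K_a=0.375 → 128/3.
Total e_ss = 128/3.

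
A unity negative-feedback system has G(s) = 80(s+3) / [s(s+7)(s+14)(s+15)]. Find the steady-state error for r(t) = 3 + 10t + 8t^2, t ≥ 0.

infinity

G(s) has one factor of s in the denominator, so the system is type 1. By superposition:
  • 3: tracked with zero error.
  • 10t: e_ss = 10/K_v with K_v=8/49 → 61.25.
  • 8t^2: a type-1 system cannot track it, e_ss → ∞.
The unbounded component dominates.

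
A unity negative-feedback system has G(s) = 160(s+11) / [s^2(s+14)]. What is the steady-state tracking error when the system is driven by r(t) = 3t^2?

21/440

System type = 2 (two poles at s=0).
K_a = lim_{s→0} s^2·G(s) = 160·11 / (14) = 880/7.
r(t) = 3t^2 gives R(s) = 6/s^3.
e_ss = 6/K_a = 6/(880/7) = 21/440.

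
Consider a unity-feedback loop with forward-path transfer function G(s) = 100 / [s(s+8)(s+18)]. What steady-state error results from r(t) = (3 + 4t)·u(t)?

5.76

System type = 1 (one pole at s=0). Treating each term separately:
  • 3: tracked with zero error.
  • 4t: e_ss = 4/K_v with K_v=25/36 → 5.76.
Total e_ss = 5.76.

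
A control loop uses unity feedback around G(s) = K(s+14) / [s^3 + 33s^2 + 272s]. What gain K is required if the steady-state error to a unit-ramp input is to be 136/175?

25

Factoring s from the denominator leaves a polynomial with constant term 272, so the system is type 1.
K_v = lim_{s→0} s·G(s) = K·14 / 272 = (7/136)·K.
e_ss = 1/K_v = 136/175 ⇒ K_v = 175/136 ⇒ K = (175/136)/(7/136) = 25.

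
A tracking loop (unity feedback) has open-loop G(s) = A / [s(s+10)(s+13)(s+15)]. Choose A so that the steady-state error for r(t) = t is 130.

15

System type = 1 (one pole at s=0).
K_v = lim_{s→0} s·G(s) = A / (10·13·15) = (1/1950)·A.
e_ss = 1/K_v = 130 ⇒ K_v = 1/130 ⇒ A = (1/130)/(1/1950) = 15.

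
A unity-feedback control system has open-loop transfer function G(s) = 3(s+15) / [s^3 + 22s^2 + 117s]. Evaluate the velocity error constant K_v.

5/13

Factoring s from the denominator leaves a polynomial with constant term 117, so the system is type 1.
K_v = lim_{s→0} s·G(s) = 3·15 / 117 = 5/13.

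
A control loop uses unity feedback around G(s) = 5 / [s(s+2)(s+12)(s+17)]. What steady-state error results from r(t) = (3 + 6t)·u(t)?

G(s) has one factor of s in the denominator, so the system is type 1. By superposition:
  • 3: tracked with zero error.
  • 6t: e_ss = 6/K_v with K_v=5/408 → 489.6.
Total e_ss = 489.6.

489.6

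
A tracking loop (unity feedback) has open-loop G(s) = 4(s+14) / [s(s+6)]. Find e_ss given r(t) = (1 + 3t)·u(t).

9/28

System type = 1 (one pole at s=0). Treating each term separately:
  • 1: tracked with zero error.
  • 3t: e_ss = 3/K_v with K_v=28/3 → 9/28.
Total e_ss = 9/28.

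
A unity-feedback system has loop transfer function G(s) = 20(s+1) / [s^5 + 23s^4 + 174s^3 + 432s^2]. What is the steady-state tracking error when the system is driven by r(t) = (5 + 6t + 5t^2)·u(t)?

216

Factoring s^2 from the denominator leaves a polynomial with constant term 432, so the system is type 2. Treating each term separately:
  • 5: tracked with zero error.
  • 6t: tracked with zero error.
  • 5t^2: e_ss = 10/K_a with K_a=5/108 → 216.
Total e_ss = 216.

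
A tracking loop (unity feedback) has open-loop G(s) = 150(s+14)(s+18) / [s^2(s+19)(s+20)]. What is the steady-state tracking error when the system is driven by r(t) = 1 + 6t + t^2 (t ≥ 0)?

The open loop has two poles at the origin → type 2 system. By superposition:
  • 1: tracked with zero error.
  • 6t: tracked with zero error.
  • t^2: e_ss = 2/K_a with K_a=1890/19 → 19/945.
Total e_ss = 19/945.

19/945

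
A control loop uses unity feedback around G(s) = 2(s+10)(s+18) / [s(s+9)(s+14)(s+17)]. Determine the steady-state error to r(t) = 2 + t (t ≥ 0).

G(s) has one factor of s in the denominator, so the system is type 1. By superposition:
  • 2: tracked with zero error.
  • t: e_ss = 1/K_v with K_v=20/119 → 5.95.
Total e_ss = 5.95.

5.95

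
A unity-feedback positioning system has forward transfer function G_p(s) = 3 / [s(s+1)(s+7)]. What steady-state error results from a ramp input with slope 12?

28

G_p(s) has one factor of s in the denominator, so the system is type 1.
K_v = lim_{s→0} s·G_p(s) = 3 / (1·7) = 3/7.
e_ss = 12/K_v = 12/(3/7) = 28.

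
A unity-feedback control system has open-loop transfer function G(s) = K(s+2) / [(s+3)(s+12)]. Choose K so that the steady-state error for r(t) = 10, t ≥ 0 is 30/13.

The open loop has no poles at the origin → type 0 system.
K_p = lim_{s→0} G(s) = K·2 / (3·12) = (1/18)·K.
e_ss = 10/(1 + K_p) = 30/13 ⇒ 1 + (1/18)·K = 13/3 ⇒ K = 60.

60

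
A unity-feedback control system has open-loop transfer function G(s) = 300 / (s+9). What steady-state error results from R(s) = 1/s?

G(s) has no factors of s in the denominator, so the system is type 0.
K_p = lim_{s→0} G(s) = 300 / (9) = 100/3.
e_ss = 1/(1 + K_p) = 1/(103/3) = 3/103.

3/103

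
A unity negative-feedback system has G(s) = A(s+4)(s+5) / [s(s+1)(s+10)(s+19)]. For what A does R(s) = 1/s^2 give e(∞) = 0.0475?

The open loop has one pole at the origin → type 1 system.
K_v = lim_{s→0} s·G(s) = A·4·5 / (1·10·19) = (2/19)·A.
e_ss = 1/K_v = 0.0475 ⇒ K_v = 400/19 ⇒ A = (400/19)/(2/19) = 200.

200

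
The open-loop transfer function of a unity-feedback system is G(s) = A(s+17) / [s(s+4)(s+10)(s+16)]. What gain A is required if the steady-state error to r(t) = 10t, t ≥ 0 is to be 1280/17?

5

System type = 1 (one pole at s=0).
K_v = lim_{s→0} s·G(s) = A·17 / (4·10·16) = (17/640)·A.
e_ss = 10/K_v = 1280/17 ⇒ K_v = 17/128 ⇒ A = (17/128)/(17/640) = 5.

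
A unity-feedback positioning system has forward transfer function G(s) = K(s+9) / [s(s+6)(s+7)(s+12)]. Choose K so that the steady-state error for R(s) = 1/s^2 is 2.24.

One free integrator in G(s): this is a type 1 system.
K_v = lim_{s→0} s·G(s) = K·9 / (6·7·12) = (1/56)·K.
e_ss = 1/K_v = 2.24 ⇒ K_v = 25/56 ⇒ K = (25/56)/(1/56) = 25.

25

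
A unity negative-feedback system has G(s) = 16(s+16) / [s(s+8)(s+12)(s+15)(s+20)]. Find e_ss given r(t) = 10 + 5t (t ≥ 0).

562.5

G(s) has one factor of s in the denominator, so the system is type 1. By superposition:
  • 10: tracked with zero error.
  • 5t: e_ss = 5/K_v with K_v=2/225 → 562.5.
Total e_ss = 562.5.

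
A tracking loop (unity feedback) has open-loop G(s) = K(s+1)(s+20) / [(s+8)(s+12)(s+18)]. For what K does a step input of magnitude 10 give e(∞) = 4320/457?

5

System type = 0 (no poles at s=0).
K_p = lim_{s→0} G(s) = K·1·20 / (8·12·18) = (5/432)·K.
e_ss = 10/(1 + K_p) = 4320/457 ⇒ 1 + (5/432)·K = 457/432 ⇒ K = 5.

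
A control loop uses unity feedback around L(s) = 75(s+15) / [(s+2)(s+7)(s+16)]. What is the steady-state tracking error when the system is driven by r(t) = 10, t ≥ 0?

2240/1349

The open loop has no poles at the origin → type 0 system.
K_p = lim_{s→0} L(s) = 75·15 / (2·7·16) = 1125/224.
e_ss = 10/(1 + K_p) = 10/(1349/224) = 2240/1349.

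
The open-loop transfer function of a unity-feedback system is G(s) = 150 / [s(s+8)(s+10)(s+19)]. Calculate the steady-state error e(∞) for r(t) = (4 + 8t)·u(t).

One free integrator in G(s): this is a type 1 system. Taking each input component in turn:
  • 4: tracked with zero error.
  • 8t: e_ss = 8/K_v with K_v=15/152 → 1216/15.
Total e_ss = 1216/15.

1216/15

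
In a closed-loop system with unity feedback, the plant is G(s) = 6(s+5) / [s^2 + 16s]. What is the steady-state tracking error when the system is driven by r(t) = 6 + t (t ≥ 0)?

8/15

Factoring s from the denominator leaves a polynomial with constant term 16, so the system is type 1. By superposition:
  • 6: tracked with zero error.
  • t: e_ss = 1/K_v with K_v=1.875 → 8/15.
Total e_ss = 8/15.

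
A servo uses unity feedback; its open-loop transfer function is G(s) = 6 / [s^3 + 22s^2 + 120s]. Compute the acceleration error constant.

0

Lowest-order denominator term is 120s, so the open loop has 1 pole at the origin → type 1 system.
K_a = lim_{s→0} s^2·G(s) = 0 (the extra factor of s kills the finite limit).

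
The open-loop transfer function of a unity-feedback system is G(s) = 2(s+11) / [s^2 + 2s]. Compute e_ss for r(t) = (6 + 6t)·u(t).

6/11

Lowest-order denominator term is 2s, so the open loop has 1 pole at the origin → type 1 system. Taking each input component in turn:
  • 6: tracked with zero error.
  • 6t: e_ss = 6/K_v with K_v=11 → 6/11.
Total e_ss = 6/11.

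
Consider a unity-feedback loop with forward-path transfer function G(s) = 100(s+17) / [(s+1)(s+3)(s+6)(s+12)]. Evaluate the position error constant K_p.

425/54

No free integrators in G(s): this is a type 0 system.
K_p = lim_{s→0} G(s) = 100·17 / (1·3·6·12) = 425/54.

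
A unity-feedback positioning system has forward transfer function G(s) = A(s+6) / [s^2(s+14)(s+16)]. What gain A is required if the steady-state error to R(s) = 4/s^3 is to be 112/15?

20

G(s) has two factors of s in the denominator, so the system is type 2.
K_a = lim_{s→0} s^2·G(s) = A·6 / (14·16) = (3/112)·A.
e_ss = 4/K_a = 112/15 ⇒ K_a = 15/28 ⇒ A = (15/28)/(3/112) = 20.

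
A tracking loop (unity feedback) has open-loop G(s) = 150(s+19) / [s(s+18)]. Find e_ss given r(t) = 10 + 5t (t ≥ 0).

3/95

One free integrator in G(s): this is a type 1 system. Treating each term separately:
  • 10: tracked with zero error.
  • 5t: e_ss = 5/K_v with K_v=475/3 → 3/95.
Total e_ss = 3/95.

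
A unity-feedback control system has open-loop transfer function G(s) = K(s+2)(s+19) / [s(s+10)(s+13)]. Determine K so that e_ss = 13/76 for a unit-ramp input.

20

System type = 1 (one pole at s=0).
K_v = lim_{s→0} s·G(s) = K·2·19 / (10·13) = (19/65)·K.
e_ss = 1/K_v = 13/76 ⇒ K_v = 76/13 ⇒ K = (76/13)/(19/65) = 20.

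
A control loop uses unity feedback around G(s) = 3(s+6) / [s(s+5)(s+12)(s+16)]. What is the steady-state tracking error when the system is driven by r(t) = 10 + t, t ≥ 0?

The open loop has one pole at the origin → type 1 system. Taking each input component in turn:
  • 10: tracked with zero error.
  • t: e_ss = 1/K_v with K_v=3/160 → 160/3.
Total e_ss = 160/3.

160/3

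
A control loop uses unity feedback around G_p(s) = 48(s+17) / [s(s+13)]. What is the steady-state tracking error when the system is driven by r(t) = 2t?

13/408

System type = 1 (one pole at s=0).
K_v = lim_{s→0} s·G_p(s) = 48·17 / (13) = 816/13.
e_ss = 2/K_v = 2/(816/13) = 13/408.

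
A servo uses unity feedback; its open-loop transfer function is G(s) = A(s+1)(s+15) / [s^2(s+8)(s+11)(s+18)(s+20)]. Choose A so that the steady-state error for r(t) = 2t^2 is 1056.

8

G(s) has two factors of s in the denominator, so the system is type 2.
K_a = lim_{s→0} s^2·G(s) = A·1·15 / (8·11·18·20) = (1/2112)·A.
e_ss = 4/K_a = 1056 ⇒ K_a = 1/264 ⇒ A = (1/264)/(1/2112) = 8.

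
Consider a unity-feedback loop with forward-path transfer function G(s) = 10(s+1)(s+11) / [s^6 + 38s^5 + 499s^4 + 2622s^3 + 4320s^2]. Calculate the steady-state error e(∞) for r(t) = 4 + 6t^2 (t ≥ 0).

Lowest-order denominator term is 4320s^2, so the open loop has 2 poles at the origin → type 2 system. Treating each term separately:
  • 4: tracked with zero error.
  • 6t^2: e_ss = 12/K_a with K_a=11/432 → 5184/11.
Total e_ss = 5184/11.

5184/11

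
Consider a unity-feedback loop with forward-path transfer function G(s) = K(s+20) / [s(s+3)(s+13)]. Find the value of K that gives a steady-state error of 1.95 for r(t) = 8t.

8

One free integrator in G(s): this is a type 1 system.
K_v = lim_{s→0} s·G(s) = K·20 / (3·13) = (20/39)·K.
e_ss = 8/K_v = 1.95 ⇒ K_v = 160/39 ⇒ K = (160/39)/(20/39) = 8.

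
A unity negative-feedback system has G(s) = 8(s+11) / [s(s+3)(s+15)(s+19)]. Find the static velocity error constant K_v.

G(s) has one factor of s in the denominator, so the system is type 1.
K_v = lim_{s→0} s·G(s) = 8·11 / (3·15·19) = 88/855.

88/855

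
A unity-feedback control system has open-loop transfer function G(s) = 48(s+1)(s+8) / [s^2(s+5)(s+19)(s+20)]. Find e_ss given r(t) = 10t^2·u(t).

2375/24

G(s) has two factors of s in the denominator, so the system is type 2.
K_a = lim_{s→0} s^2·G(s) = 48·1·8 / (5·19·20) = 96/475.
r(t) = 10t^2 gives R(s) = 20/s^3.
e_ss = 20/K_a = 20/(96/475) = 2375/24.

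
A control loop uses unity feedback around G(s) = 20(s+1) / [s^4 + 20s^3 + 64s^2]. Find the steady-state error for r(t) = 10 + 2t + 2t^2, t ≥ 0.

The denominator has no term below 64s^2 — 2 poles at s=0, type 2. Treating each term separately:
  • 10: tracked with zero error.
  • 2t: tracked with zero error.
  • 2t^2: e_ss = 4/K_a with K_a=0.3125 → 12.8.
Total e_ss = 12.8.

12.8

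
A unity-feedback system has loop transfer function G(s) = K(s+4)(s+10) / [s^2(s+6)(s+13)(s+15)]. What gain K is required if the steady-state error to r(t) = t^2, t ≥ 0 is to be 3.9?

15

Two free integrators in G(s): this is a type 2 system.
K_a = lim_{s→0} s^2·G(s) = K·4·10 / (6·13·15) = (4/117)·K.
e_ss = 2/K_a = 3.9 ⇒ K_a = 20/39 ⇒ K = (20/39)/(4/117) = 15.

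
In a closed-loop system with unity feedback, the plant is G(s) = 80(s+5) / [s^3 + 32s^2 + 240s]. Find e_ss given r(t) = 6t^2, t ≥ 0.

infinity

The denominator has no term below 240s — 1 pole at s=0, type 1.
K_a = lim_{s→0} s^2·G(s) = 0; the steady-state error to this parabolic input grows without bound.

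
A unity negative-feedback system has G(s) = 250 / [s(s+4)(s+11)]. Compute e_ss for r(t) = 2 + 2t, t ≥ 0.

0.352

One free integrator in G(s): this is a type 1 system. Treating each term separately:
  • 2: tracked with zero error.
  • 2t: e_ss = 2/K_v with K_v=125/22 → 0.352.
Total e_ss = 0.352.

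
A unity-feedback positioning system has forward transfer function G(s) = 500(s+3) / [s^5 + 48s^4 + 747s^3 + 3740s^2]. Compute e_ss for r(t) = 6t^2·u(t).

29.92

Factoring s^2 from the denominator leaves a polynomial with constant term 3740, so the system is type 2.
K_a = lim_{s→0} s^2·G(s) = 500·3 / 3740 = 75/187.
r(t) = 6t^2 gives R(s) = 12/s^3.
e_ss = 12/K_a = 12/(75/187) = 29.92.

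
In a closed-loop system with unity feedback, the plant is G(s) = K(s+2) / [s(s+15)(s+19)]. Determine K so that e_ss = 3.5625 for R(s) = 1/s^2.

The open loop has one pole at the origin → type 1 system.
K_v = lim_{s→0} s·G(s) = K·2 / (15·19) = (2/285)·K.
e_ss = 1/K_v = 3.5625 ⇒ K_v = 16/57 ⇒ K = (16/57)/(2/285) = 40.

40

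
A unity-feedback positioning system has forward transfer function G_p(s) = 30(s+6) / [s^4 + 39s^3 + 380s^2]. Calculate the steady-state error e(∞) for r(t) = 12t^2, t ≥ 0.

152/3

Lowest-order denominator term is 380s^2, so the open loop has 2 poles at the origin → type 2 system.
K_a = lim_{s→0} s^2·G_p(s) = 30·6 / 380 = 9/19.
r(t) = 12t^2 gives R(s) = 24/s^3.
e_ss = 24/K_a = 24/(9/19) = 152/3.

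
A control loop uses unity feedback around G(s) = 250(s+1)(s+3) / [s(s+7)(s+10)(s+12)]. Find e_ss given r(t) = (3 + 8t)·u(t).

The open loop has one pole at the origin → type 1 system. By superposition:
  • 3: tracked with zero error.
  • 8t: e_ss = 8/K_v with K_v=25/28 → 8.96.
Total e_ss = 8.96.

8.96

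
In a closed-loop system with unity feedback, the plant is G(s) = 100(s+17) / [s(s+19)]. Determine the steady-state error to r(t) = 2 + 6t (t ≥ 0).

System type = 1 (one pole at s=0). Treating each term separately:
  • 2: tracked with zero error.
  • 6t: e_ss = 6/K_v with K_v=1700/19 → 57/850.
Total e_ss = 57/850.

57/850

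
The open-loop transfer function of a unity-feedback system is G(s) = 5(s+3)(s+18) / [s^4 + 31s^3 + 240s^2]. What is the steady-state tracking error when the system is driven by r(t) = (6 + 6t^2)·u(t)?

32/3

Factoring s^2 from the denominator leaves a polynomial with constant term 240, so the system is type 2. By superposition:
  • 6: tracked with zero error.
  • 6t^2: e_ss = 12/K_a with K_a=1.125 → 32/3.
Total e_ss = 32/3.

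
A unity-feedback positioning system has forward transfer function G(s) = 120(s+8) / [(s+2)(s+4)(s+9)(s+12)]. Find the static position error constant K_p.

10/9

The open loop has no poles at the origin → type 0 system.
K_p = lim_{s→0} G(s) = 120·8 / (2·4·9·12) = 10/9.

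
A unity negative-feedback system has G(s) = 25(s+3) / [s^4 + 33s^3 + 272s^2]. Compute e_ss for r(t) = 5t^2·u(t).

Factoring s^2 from the denominator leaves a polynomial with constant term 272, so the system is type 2.
K_a = lim_{s→0} s^2·G(s) = 25·3 / 272 = 75/272.
r(t) = 5t^2 gives R(s) = 10/s^3.
e_ss = 10/K_a = 10/(75/272) = 544/15.

544/15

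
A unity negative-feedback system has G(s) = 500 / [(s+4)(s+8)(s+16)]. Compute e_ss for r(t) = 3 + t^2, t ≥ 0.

infinity

No free integrators in G(s): this is a type 0 system. Treating each term separately:
  • 3: e_ss = 3/(1+K_p) with K_p=125/128 → 384/253.
  • t^2: a type-0 system cannot track it, e_ss → ∞.
The unbounded component dominates.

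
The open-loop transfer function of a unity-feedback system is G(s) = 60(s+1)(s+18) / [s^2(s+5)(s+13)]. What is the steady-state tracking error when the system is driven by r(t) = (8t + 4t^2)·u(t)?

13/27

System type = 2 (two poles at s=0). Treating each term separately:
  • 8t: tracked with zero error.
  • 4t^2: e_ss = 8/K_a with K_a=216/13 → 13/27.
Total e_ss = 13/27.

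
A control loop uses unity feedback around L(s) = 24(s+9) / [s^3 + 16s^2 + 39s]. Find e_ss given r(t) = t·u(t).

13/72

The denominator has no term below 39s — 1 pole at s=0, type 1.
K_v = lim_{s→0} s·L(s) = 24·9 / 39 = 72/13.
e_ss = 1/K_v = 1/(72/13) = 13/72.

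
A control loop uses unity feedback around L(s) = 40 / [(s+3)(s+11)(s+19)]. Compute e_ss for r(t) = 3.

1881/667

System type = 0 (no poles at s=0).
K_p = lim_{s→0} L(s) = 40 / (3·11·19) = 40/627.
e_ss = 3/(1 + K_p) = 3/(667/627) = 1881/667.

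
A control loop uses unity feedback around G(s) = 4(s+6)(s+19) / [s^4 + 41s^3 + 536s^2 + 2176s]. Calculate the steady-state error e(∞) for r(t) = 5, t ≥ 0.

Factoring s from the denominator leaves a polynomial with constant term 2176, so the system is type 1.
K_p = ∞ for a type-1 system; e_ss to a step is zero.

0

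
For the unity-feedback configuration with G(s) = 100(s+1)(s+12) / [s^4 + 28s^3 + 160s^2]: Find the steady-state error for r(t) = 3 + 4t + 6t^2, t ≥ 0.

The denominator has no term below 160s^2 — 2 poles at s=0, type 2. Treating each term separately:
  • 3: tracked with zero error.
  • 4t: tracked with zero error.
  • 6t^2: e_ss = 12/K_a with K_a=7.5 → 1.6.
Total e_ss = 1.6.

1.6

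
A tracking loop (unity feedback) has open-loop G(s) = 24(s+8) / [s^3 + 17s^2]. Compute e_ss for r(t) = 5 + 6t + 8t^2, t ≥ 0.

17/12

Factoring s^2 from the denominator leaves a polynomial with constant term 17, so the system is type 2. By superposition:
  • 5: tracked with zero error.
  • 6t: tracked with zero error.
  • 8t^2: e_ss = 16/K_a with K_a=192/17 → 17/12.
Total e_ss = 17/12.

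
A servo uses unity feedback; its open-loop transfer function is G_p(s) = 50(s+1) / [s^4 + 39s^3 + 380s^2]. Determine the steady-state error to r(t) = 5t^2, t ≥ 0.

Factoring s^2 from the denominator leaves a polynomial with constant term 380, so the system is type 2.
K_a = lim_{s→0} s^2·G_p(s) = 50·1 / 380 = 5/38.
r(t) = 5t^2 gives R(s) = 10/s^3.
e_ss = 10/K_a = 10/(5/38) = 76.

76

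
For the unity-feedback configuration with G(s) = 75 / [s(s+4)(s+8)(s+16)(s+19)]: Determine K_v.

G(s) has one factor of s in the denominator, so the system is type 1.
K_v = lim_{s→0} s·G(s) = 75 / (4·8·16·19) = 75/9728.

75/9728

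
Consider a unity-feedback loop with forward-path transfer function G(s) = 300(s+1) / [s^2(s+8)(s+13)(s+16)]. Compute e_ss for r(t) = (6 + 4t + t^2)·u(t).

832/75

System type = 2 (two poles at s=0). Treating each term separately:
  • 6: tracked with zero error.
  • 4t: tracked with zero error.
  • t^2: e_ss = 2/K_a with K_a=75/416 → 832/75.
Total e_ss = 832/75.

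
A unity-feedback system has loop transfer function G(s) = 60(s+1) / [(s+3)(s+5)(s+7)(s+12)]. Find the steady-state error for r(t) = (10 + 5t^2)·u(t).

G(s) has no factors of s in the denominator, so the system is type 0. Treating each term separately:
  • 10: e_ss = 10/(1+K_p) with K_p=1/21 → 105/11.
  • 5t^2: a type-0 system cannot track it, e_ss → ∞.
The unbounded component dominates.

infinity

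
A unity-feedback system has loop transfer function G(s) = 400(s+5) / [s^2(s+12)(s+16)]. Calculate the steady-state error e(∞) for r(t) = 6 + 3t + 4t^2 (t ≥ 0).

The open loop has two poles at the origin → type 2 system. Taking each input component in turn:
  • 6: tracked with zero error.
  • 3t: tracked with zero error.
  • 4t^2: e_ss = 8/K_a with K_a=125/12 → 0.768.
Total e_ss = 0.768.

0.768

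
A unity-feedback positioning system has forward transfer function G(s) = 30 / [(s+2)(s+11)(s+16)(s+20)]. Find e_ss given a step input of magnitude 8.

5632/707

G(s) has no factors of s in the denominator, so the system is type 0.
K_p = lim_{s→0} G(s) = 30 / (2·11·16·20) = 3/704.
e_ss = 8/(1 + K_p) = 8/(707/704) = 5632/707.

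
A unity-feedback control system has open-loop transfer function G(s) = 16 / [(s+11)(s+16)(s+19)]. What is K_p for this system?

1/209

No free integrators in G(s): this is a type 0 system.
K_p = lim_{s→0} G(s) = 16 / (11·16·19) = 1/209.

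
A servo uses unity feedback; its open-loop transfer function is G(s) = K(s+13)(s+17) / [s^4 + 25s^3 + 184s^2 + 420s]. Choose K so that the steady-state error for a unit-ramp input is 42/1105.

The denominator has no term below 420s — 1 pole at s=0, type 1.
K_v = lim_{s→0} s·G(s) = K·13·17 / 420 = (221/420)·K.
e_ss = 1/K_v = 42/1105 ⇒ K_v = 1105/42 ⇒ K = (1105/42)/(221/420) = 50.

50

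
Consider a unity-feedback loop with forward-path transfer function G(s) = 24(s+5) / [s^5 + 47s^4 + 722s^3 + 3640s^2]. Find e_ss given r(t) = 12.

Factoring s^2 from the denominator leaves a polynomial with constant term 3640, so the system is type 2.
A type-2 system has K_p = ∞, so it tracks a step input with zero steady-state error.

0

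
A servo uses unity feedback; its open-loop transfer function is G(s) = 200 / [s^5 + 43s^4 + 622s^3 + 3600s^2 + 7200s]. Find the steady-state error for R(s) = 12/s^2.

Lowest-order denominator term is 7200s, so the open loop has 1 pole at the origin → type 1 system.
K_v = lim_{s→0} s·G(s) = 200 / 7200 = 1/36.
e_ss = 12/K_v = 12/(1/36) = 432.

432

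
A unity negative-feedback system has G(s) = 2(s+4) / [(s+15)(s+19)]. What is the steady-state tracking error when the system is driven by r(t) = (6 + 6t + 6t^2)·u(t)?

infinity

System type = 0 (no poles at s=0). By superposition:
  • 6: e_ss = 6/(1+K_p) with K_p=8/285 → 1710/293.
  • 6t: a type-0 system cannot track it, e_ss → ∞.
  • 6t^2: a type-0 system cannot track it, e_ss → ∞.
The unbounded component dominates.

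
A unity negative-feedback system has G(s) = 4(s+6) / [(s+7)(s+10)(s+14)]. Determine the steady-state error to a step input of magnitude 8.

1960/251

No free integrators in G(s): this is a type 0 system.
K_p = lim_{s→0} G(s) = 4·6 / (7·10·14) = 6/245.
e_ss = 8/(1 + K_p) = 8/(251/245) = 1960/251.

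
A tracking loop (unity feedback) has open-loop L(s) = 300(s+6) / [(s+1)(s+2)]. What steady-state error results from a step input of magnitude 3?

L(s) has no factors of s in the denominator, so the system is type 0.
K_p = lim_{s→0} L(s) = 300·6 / (1·2) = 900.
e_ss = 3/(1 + K_p) = 3/901.

3/901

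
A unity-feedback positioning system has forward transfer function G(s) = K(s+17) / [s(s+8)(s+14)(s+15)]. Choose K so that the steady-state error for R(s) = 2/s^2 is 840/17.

4

G(s) has one factor of s in the denominator, so the system is type 1.
K_v = lim_{s→0} s·G(s) = K·17 / (8·14·15) = (17/1680)·K.
e_ss = 2/K_v = 840/17 ⇒ K_v = 17/420 ⇒ K = (17/420)/(17/1680) = 4.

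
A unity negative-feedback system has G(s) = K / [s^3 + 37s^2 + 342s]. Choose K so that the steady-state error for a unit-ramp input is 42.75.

The denominator has no term below 342s — 1 pole at s=0, type 1.
K_v = lim_{s→0} s·G(s) = K / 342 = (1/342)·K.
e_ss = 1/K_v = 42.75 ⇒ K_v = 4/171 ⇒ K = (4/171)/(1/342) = 8.

8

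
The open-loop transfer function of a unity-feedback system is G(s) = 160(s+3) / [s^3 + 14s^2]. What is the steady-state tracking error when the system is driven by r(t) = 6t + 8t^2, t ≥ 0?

Lowest-order denominator term is 14s^2, so the open loop has 2 poles at the origin → type 2 system. By superposition:
  • 6t: tracked with zero error.
  • 8t^2: e_ss = 16/K_a with K_a=240/7 → 7/15.
Total e_ss = 7/15.

7/15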